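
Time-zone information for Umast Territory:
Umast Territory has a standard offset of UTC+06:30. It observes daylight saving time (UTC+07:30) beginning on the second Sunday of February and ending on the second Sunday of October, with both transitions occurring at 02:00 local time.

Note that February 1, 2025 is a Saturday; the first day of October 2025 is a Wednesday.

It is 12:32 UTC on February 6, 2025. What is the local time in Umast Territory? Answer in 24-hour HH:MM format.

19:02

1 February 2025 is a Saturday, so the first Sunday is February 2 and the second is February 9.
1 October 2025 is a Wednesday, so the first Sunday is October 5 and the second is October 12.
At the standard offset (UTC+06:30), 12:32 UTC + 6h30m = 19:02 Umast Territory standard time.
The standard-time date in Umast Territory, February 6, 2025, is outside the daylight-saving period (9 February – 12 October), so Umast Territory is on standard time, UTC+06:30.
12:32 UTC + 6h30m = 19:02 local.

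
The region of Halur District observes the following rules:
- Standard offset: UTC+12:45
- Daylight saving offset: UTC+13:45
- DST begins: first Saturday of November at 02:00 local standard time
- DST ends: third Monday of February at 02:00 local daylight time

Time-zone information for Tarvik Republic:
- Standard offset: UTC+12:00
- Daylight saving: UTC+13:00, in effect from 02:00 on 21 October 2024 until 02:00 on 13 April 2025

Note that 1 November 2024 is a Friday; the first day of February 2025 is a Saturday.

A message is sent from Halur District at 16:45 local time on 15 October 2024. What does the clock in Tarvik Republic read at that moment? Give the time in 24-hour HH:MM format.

1 November 2024 is a Friday, so the first Saturday is November 2.
1 February 2025 is a Saturday, so the first Monday is February 3 and the third is February 17.
15 October 2024 is outside the daylight-saving period (2 November 2024 – 17 February 2025), so Halur District is on standard time, UTC+12:45.
16:45 Halur District − 12h45m = 04:00 UTC.
At the standard offset (UTC+12:00), 04:00 UTC + 12h = 16:00 Tarvik Republic standard time.
The standard-time date in Tarvik Republic, 15 October 2024, does not fall between 21 October 2024 and 13 April 2025, so daylight saving is not in effect and Tarvik Republic is at UTC+12:00.
04:00 UTC + 12h = 16:00 Tarvik Republic.

16:00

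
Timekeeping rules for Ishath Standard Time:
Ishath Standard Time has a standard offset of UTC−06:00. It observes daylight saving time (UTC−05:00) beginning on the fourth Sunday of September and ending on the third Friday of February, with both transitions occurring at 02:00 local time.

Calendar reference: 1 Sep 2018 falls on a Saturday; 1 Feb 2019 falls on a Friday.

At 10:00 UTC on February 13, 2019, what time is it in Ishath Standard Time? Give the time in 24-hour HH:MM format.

05:00

1 September 2018 is a Saturday, so the first Sunday is September 2 and the fourth is September 23.
1 February 2019 is a Friday, so the first Friday is February 1 and the third is February 15.
At the standard offset (UTC−06:00), 10:00 UTC − 6h = 04:00 Ishath Standard Time standard time.
The standard-time date in Ishath Standard Time, February 13, 2019, lies within the daylight-saving period (23 September 2018 – 15 February 2019), so Ishath Standard Time is on daylight time, UTC−05:00.
10:00 UTC − 5h = 05:00 local.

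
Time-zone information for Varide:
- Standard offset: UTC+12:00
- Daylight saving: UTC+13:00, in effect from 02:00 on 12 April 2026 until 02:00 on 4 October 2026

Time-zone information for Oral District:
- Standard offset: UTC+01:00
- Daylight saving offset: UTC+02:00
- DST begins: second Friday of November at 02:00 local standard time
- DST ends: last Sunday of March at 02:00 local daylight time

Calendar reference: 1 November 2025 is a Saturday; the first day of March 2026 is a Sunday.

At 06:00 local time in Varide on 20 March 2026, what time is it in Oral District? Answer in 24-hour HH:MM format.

20 March 2026 is outside the daylight-saving period (12 April – 4 October), so Varide is on standard time, UTC+12:00.
06:00 Varide − 12h = 18:00 UTC (rolling into the previous day, 19 March 2026).
1 November 2025 is a Saturday, so the first Friday is November 7 and the second is November 14.
1 March 2026 is a Sunday, so Sundays fall on 1, 8, 15, 22, 29; the last is March 29.
At the standard offset (UTC+01:00), 18:00 UTC + 1h = 19:00 Oral District standard time.
Daylight saving runs 14 November 2025 – 29 March 2026; the standard-time date in Oral District, 19 March 2026, is inside that window, so Oral District is at UTC+02:00.
18:00 UTC + 2h = 20:00 Oral District.

20:00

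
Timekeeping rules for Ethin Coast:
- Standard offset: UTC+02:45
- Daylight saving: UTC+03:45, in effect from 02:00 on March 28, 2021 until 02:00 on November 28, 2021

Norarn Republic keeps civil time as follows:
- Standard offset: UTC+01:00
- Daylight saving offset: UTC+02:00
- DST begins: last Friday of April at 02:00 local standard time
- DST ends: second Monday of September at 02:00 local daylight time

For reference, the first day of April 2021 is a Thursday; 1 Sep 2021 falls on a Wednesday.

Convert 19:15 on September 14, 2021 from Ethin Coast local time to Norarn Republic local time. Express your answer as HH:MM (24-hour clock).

16:30

September 14, 2021 lies within the daylight-saving period (28 March – 28 November), so Ethin Coast is on daylight time, UTC+03:45.
19:15 Ethin Coast − 3h45m = 15:30 UTC.
1 April 2021 is a Thursday, so Fridays fall on 2, 9, 16, 23, 30; the last is April 30.
1 September 2021 is a Wednesday, so the first Monday is September 6 and the second is September 13.
At the standard offset (UTC+01:00), 15:30 UTC + 1h = 16:30 Norarn Republic standard time.
The standard-time date in Norarn Republic, September 14, 2021, is outside the daylight-saving period (30 April – 13 September), so Norarn Republic is on standard time, UTC+01:00.
15:30 UTC + 1h = 16:30 Norarn Republic.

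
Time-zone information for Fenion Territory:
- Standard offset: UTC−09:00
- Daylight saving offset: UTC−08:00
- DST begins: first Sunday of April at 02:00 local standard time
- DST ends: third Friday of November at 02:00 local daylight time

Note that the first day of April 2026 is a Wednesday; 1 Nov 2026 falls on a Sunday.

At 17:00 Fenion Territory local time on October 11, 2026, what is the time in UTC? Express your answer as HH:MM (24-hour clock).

01:00

1 April 2026 is a Wednesday, so the first Sunday is April 5.
1 November 2026 is a Sunday, so the first Friday is November 6 and the third is November 20.
Daylight saving runs 5 April – 20 November; October 11, 2026 is inside that window, so Fenion Territory is at UTC−08:00.
17:00 local + 8h = 01:00 UTC (rolling into the next day, 12 October 2026).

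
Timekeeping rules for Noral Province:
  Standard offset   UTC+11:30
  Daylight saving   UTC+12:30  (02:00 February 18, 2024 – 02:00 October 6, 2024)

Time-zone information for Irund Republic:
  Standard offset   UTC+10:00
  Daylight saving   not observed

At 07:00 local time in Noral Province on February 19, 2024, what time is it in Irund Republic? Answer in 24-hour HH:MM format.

February 19, 2024 falls between 18 February and 6 October, so daylight saving is in effect and Noral Province is at UTC+12:30.
07:00 Noral Province − 12h30m = 18:30 UTC (rolling into the previous day, 18 February 2024).
Irund Republic stays on UTC+10:00 all year.
18:30 UTC + 10h = 04:30 Irund Republic (rolling into the next day, 19 February 2024).

04:30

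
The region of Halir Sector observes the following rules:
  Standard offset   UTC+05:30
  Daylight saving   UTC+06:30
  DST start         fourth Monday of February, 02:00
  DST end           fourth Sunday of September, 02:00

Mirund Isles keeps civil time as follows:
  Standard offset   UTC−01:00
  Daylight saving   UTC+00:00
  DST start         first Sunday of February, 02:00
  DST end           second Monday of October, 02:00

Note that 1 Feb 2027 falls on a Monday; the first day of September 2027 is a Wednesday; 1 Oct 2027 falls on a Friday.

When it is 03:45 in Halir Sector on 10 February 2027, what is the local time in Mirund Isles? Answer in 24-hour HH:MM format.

22:15

1 February 2027 is a Monday, so the first Monday is February 1 and the fourth is February 22.
1 September 2027 is a Wednesday, so the first Sunday is September 5 and the fourth is September 26.
10 February 2027 does not fall between 22 February and 26 September, so daylight saving is not in effect and Halir Sector is at UTC+05:30.
03:45 Halir Sector − 5h30m = 22:15 UTC (rolling into the previous day, 9 February 2027).
1 February 2027 is a Monday, so the first Sunday is February 7.
1 October 2027 is a Friday, so the first Monday is October 4 and the second is October 11.
At the standard offset (UTC−01:00), 22:15 UTC − 1h = 21:15 Mirund Isles standard time.
The standard-time date in Mirund Isles, 9 February 2027, lies within the daylight-saving period (7 February – 11 October), so Mirund Isles is on daylight time, UTC+00:00.
22:15 UTC + 0h = 22:15 Mirund Isles.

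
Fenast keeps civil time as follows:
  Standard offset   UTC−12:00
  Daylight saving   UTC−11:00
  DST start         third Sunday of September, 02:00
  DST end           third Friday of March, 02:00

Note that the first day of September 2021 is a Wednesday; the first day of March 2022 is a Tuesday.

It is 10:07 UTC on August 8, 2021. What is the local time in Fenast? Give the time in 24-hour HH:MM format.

1 September 2021 is a Wednesday, so the first Sunday is September 5 and the third is September 19.
1 March 2022 is a Tuesday, so the first Friday is March 4 and the third is March 18.
At the standard offset (UTC−12:00), 10:07 UTC − 12h = 22:07 Fenast standard time (rolling into the previous day, 7 August 2021).
Daylight saving runs 19 September 2021 – 18 March 2022; the standard-time date in Fenast, August 7, 2021, is outside that window, so Fenast is on standard time at UTC−12:00.
10:07 UTC − 12h = 22:07 local (rolling into the previous day, 7 August 2021).

22:07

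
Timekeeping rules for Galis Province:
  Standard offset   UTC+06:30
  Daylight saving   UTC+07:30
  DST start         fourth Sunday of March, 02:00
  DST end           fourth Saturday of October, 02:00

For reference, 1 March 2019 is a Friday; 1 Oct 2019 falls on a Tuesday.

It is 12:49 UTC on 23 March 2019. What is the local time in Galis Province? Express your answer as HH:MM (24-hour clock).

1 March 2019 is a Friday, so the first Sunday is March 3 and the fourth is March 24.
1 October 2019 is a Tuesday, so the first Saturday is October 5 and the fourth is October 26.
At the standard offset (UTC+06:30), 12:49 UTC + 6h30m = 19:19 Galis Province standard time.
Daylight saving runs 24 March – 26 October; the standard-time date in Galis Province, 23 March 2019, is outside that window, so Galis Province is on standard time at UTC+06:30.
12:49 UTC + 6h30m = 19:19 local.

19:19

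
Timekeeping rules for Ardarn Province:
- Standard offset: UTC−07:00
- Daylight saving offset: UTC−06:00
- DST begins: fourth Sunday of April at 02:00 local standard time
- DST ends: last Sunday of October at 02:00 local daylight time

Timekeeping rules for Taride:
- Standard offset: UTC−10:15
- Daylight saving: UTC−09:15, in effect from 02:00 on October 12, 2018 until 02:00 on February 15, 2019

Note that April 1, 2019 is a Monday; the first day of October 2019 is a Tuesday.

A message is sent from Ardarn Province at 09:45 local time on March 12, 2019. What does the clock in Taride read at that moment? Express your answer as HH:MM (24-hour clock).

1 April 2019 is a Monday, so the first Sunday is April 7 and the fourth is April 28.
1 October 2019 is a Tuesday, so Sundays fall on 6, 13, 20, 27; the last is October 27.
March 12, 2019 does not fall between 28 April and 27 October, so daylight saving is not in effect and Ardarn Province is at UTC−07:00.
09:45 Ardarn Province + 7h = 16:45 UTC.
At the standard offset (UTC−10:15), 16:45 UTC − 10h15m = 06:30 Taride standard time.
The standard-time date in Taride, March 12, 2019, does not fall between 12 October 2018 and 15 February 2019, so daylight saving is not in effect and Taride is at UTC−10:15.
16:45 UTC − 10h15m = 06:30 Taride.

06:30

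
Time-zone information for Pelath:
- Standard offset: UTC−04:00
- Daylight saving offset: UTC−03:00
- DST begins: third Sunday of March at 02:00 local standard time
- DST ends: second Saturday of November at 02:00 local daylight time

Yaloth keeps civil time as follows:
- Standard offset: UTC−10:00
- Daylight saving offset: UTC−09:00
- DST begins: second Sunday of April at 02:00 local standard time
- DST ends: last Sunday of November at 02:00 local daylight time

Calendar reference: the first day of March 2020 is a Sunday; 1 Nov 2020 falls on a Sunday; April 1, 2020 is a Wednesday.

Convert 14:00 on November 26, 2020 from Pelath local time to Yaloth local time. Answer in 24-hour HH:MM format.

09:00

1 March 2020 is a Sunday, so the first Sunday is March 1 and the third is March 15.
1 November 2020 is a Sunday, so the first Saturday is November 7 and the second is November 14.
November 26, 2020 is outside the daylight-saving period (15 March – 14 November), so Pelath is on standard time, UTC−04:00.
14:00 Pelath + 4h = 18:00 UTC.
1 April 2020 is a Wednesday, so the first Sunday is April 5 and the second is April 12.
1 November 2020 is a Sunday, so Sundays fall on 1, 8, 15, 22, 29; the last is November 29.
At the standard offset (UTC−10:00), 18:00 UTC − 10h = 08:00 Yaloth standard time.
The standard-time date in Yaloth, November 26, 2020, lies within the daylight-saving period (12 April – 29 November), so Yaloth is on daylight time, UTC−09:00.
18:00 UTC − 9h = 09:00 Yaloth.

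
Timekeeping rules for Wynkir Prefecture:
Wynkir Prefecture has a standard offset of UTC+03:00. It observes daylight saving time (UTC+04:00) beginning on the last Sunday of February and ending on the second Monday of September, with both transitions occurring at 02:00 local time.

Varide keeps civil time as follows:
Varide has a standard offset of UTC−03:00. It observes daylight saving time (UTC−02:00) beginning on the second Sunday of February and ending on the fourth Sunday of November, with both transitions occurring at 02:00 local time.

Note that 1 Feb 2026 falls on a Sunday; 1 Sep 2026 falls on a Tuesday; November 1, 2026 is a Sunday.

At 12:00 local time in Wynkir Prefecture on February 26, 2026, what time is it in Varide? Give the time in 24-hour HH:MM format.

1 February 2026 is a Sunday, so Sundays fall on 1, 8, 15, 22; the last is February 22.
1 September 2026 is a Tuesday, so the first Monday is September 7 and the second is September 14.
February 26, 2026 falls between 22 February and 14 September, so daylight saving is in effect and Wynkir Prefecture is at UTC+04:00.
12:00 Wynkir Prefecture − 4h = 08:00 UTC.
1 February 2026 is a Sunday, so the first Sunday is February 1 and the second is February 8.
1 November 2026 is a Sunday, so the first Sunday is November 1 and the fourth is November 22.
At the standard offset (UTC−03:00), 08:00 UTC − 3h = 05:00 Varide standard time.
Daylight saving runs 8 February – 22 November; the standard-time date in Varide, February 26, 2026, is inside that window, so Varide is at UTC−02:00.
08:00 UTC − 2h = 06:00 Varide.

06:00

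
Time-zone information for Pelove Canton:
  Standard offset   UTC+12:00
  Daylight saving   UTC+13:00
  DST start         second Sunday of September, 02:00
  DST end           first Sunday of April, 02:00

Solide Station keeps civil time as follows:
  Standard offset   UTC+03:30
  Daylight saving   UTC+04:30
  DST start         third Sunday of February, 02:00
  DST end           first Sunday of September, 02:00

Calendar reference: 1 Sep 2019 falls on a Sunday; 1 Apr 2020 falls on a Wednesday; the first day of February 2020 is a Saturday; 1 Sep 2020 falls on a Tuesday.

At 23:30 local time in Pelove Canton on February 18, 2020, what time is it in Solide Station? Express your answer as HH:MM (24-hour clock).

15:00

1 September 2019 is a Sunday, so the first Sunday is September 1 and the second is September 8.
1 April 2020 is a Wednesday, so the first Sunday is April 5.
February 18, 2020 lies within the daylight-saving period (8 September 2019 – 5 April 2020), so Pelove Canton is on daylight time, UTC+13:00.
23:30 Pelove Canton − 13h = 10:30 UTC.
1 February 2020 is a Saturday, so the first Sunday is February 2 and the third is February 16.
1 September 2020 is a Tuesday, so the first Sunday is September 6.
At the standard offset (UTC+03:30), 10:30 UTC + 3h30m = 14:00 Solide Station standard time.
The standard-time date in Solide Station, February 18, 2020, lies within the daylight-saving period (16 February – 6 September), so Solide Station is on daylight time, UTC+04:30.
10:30 UTC + 4h30m = 15:00 Solide Station.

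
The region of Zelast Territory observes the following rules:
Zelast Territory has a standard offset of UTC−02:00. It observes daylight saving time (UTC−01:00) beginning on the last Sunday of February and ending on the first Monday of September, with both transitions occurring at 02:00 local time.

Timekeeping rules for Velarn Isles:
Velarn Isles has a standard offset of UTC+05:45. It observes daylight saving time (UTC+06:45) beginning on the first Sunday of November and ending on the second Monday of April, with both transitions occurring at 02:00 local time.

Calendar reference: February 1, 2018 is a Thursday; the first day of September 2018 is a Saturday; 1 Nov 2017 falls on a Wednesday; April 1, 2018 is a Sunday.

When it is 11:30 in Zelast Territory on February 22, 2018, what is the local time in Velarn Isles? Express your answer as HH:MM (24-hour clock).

20:15

1 February 2018 is a Thursday, so Sundays fall on 4, 11, 18, 25; the last is February 25.
1 September 2018 is a Saturday, so the first Monday is September 3.
Daylight saving runs 25 February – 3 September; February 22, 2018 is outside that window, so Zelast Territory is on standard time at UTC−02:00.
11:30 Zelast Territory + 2h = 13:30 UTC.
1 November 2017 is a Wednesday, so the first Sunday is November 5.
1 April 2018 is a Sunday, so the first Monday is April 2 and the second is April 9.
At the standard offset (UTC+05:45), 13:30 UTC + 5h45m = 19:15 Velarn Isles standard time.
Daylight saving runs 5 November 2017 – 9 April 2018; the standard-time date in Velarn Isles, February 22, 2018, is inside that window, so Velarn Isles is at UTC+06:45.
13:30 UTC + 6h45m = 20:15 Velarn Isles.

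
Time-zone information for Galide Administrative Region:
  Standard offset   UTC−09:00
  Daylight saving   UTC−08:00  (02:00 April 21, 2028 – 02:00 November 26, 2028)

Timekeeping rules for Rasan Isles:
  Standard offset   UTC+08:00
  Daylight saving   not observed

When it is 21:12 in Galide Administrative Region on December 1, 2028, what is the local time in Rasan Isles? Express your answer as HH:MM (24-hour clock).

December 1, 2028 is outside the daylight-saving period (21 April – 26 November), so Galide Administrative Region is on standard time, UTC−09:00.
21:12 Galide Administrative Region + 9h = 06:12 UTC (rolling into the next day, 2 December 2028).
Rasan Isles stays on UTC+08:00 all year.
06:12 UTC + 8h = 14:12 Rasan Isles.

14:12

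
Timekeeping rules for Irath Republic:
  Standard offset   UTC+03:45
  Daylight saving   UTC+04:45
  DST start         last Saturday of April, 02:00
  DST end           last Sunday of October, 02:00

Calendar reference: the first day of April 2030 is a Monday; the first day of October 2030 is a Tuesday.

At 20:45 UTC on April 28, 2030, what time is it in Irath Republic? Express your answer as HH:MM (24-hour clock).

1 April 2030 is a Monday, so Saturdays fall on 6, 13, 20, 27; the last is April 27.
1 October 2030 is a Tuesday, so Sundays fall on 6, 13, 20, 27; the last is October 27.
At the standard offset (UTC+03:45), 20:45 UTC + 3h45m = 00:30 Irath Republic standard time (rolling into the next day, 29 April 2030).
The standard-time date in Irath Republic, April 29, 2030, lies within the daylight-saving period (27 April – 27 October), so Irath Republic is on daylight time, UTC+04:45.
20:45 UTC + 4h45m = 01:30 local (rolling into the next day, 29 April 2030).

01:30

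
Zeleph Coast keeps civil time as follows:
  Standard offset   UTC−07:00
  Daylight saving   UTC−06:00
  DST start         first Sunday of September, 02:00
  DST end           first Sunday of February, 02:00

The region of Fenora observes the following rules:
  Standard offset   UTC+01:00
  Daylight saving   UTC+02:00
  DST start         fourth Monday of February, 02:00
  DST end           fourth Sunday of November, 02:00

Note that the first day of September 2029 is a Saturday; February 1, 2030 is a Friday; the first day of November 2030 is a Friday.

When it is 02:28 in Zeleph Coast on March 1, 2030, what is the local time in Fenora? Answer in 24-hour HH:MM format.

1 September 2029 is a Saturday, so the first Sunday is September 2.
1 February 2030 is a Friday, so the first Sunday is February 3.
March 1, 2030 is outside the daylight-saving period (2 September 2029 – 3 February 2030), so Zeleph Coast is on standard time, UTC−07:00.
02:28 Zeleph Coast + 7h = 09:28 UTC.
1 February 2030 is a Friday, so the first Monday is February 4 and the fourth is February 25.
1 November 2030 is a Friday, so the first Sunday is November 3 and the fourth is November 24.
At the standard offset (UTC+01:00), 09:28 UTC + 1h = 10:28 Fenora standard time.
The standard-time date in Fenora, March 1, 2030, lies within the daylight-saving period (25 February – 24 November), so Fenora is on daylight time, UTC+02:00.
09:28 UTC + 2h = 11:28 Fenora.

11:28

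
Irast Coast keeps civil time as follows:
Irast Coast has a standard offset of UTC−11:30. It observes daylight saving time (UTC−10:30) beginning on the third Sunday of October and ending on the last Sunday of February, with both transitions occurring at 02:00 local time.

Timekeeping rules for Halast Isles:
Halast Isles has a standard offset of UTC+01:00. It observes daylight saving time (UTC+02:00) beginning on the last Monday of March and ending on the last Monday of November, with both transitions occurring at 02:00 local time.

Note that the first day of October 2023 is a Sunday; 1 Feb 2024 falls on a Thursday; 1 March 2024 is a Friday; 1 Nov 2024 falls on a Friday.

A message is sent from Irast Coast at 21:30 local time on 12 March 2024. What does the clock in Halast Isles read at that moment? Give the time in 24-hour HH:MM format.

1 October 2023 is a Sunday, so the first Sunday is October 1 and the third is October 15.
1 February 2024 is a Thursday, so Sundays fall on 4, 11, 18, 25; the last is February 25.
Daylight saving runs 15 October 2023 – 25 February 2024; 12 March 2024 is outside that window, so Irast Coast is on standard time at UTC−11:30.
21:30 Irast Coast + 11h30m = 09:00 UTC (rolling into the next day, 13 March 2024).
1 March 2024 is a Friday, so Mondays fall on 4, 11, 18, 25; the last is March 25.
1 November 2024 is a Friday, so Mondays fall on 4, 11, 18, 25; the last is November 25.
At the standard offset (UTC+01:00), 09:00 UTC + 1h = 10:00 Halast Isles standard time.
The standard-time date in Halast Isles, 13 March 2024, does not fall between 25 March and 25 November, so daylight saving is not in effect and Halast Isles is at UTC+01:00.
09:00 UTC + 1h = 10:00 Halast Isles.

10:00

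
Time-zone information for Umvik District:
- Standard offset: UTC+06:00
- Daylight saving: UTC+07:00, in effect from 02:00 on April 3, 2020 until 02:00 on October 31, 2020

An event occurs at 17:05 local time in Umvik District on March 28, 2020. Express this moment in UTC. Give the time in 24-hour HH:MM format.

Daylight saving runs 3 April – 31 October; March 28, 2020 is outside that window, so Umvik District is on standard time at UTC+06:00.
17:05 local − 6h = 11:05 UTC.

11:05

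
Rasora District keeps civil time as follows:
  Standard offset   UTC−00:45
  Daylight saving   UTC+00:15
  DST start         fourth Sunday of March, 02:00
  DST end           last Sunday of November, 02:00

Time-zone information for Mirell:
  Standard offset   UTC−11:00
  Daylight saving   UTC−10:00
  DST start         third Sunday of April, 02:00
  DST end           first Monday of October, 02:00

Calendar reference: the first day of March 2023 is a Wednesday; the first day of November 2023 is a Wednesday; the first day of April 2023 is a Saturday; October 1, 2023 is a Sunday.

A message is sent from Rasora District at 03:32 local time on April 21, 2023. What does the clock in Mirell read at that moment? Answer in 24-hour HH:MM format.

1 March 2023 is a Wednesday, so the first Sunday is March 5 and the fourth is March 26.
1 November 2023 is a Wednesday, so Sundays fall on 5, 12, 19, 26; the last is November 26.
April 21, 2023 falls between 26 March and 26 November, so daylight saving is in effect and Rasora District is at UTC+00:15.
03:32 Rasora District − 0h15m = 03:17 UTC.
1 April 2023 is a Saturday, so the first Sunday is April 2 and the third is April 16.
1 October 2023 is a Sunday, so the first Monday is October 2.
At the standard offset (UTC−11:00), 03:17 UTC − 11h = 16:17 Mirell standard time (rolling into the previous day, 20 April 2023).
The standard-time date in Mirell, April 20, 2023, lies within the daylight-saving period (16 April – 2 October), so Mirell is on daylight time, UTC−10:00.
03:17 UTC − 10h = 17:17 Mirell (rolling into the previous day, 20 April 2023).

17:17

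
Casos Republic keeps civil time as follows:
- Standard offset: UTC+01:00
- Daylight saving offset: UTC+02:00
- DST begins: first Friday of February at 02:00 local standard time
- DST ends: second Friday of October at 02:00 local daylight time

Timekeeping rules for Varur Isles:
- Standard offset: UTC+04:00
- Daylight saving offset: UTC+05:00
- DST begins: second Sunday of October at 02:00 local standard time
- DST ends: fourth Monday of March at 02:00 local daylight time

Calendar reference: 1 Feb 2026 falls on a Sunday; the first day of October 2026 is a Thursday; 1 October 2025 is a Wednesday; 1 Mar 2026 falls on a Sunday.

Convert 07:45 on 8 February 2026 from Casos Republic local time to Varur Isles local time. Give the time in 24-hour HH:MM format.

1 February 2026 is a Sunday, so the first Friday is February 6.
1 October 2026 is a Thursday, so the first Friday is October 2 and the second is October 9.
8 February 2026 falls between 6 February and 9 October, so daylight saving is in effect and Casos Republic is at UTC+02:00.
07:45 Casos Republic − 2h = 05:45 UTC.
1 October 2025 is a Wednesday, so the first Sunday is October 5 and the second is October 12.
1 March 2026 is a Sunday, so the first Monday is March 2 and the fourth is March 23.
At the standard offset (UTC+04:00), 05:45 UTC + 4h = 09:45 Varur Isles standard time.
The standard-time date in Varur Isles, 8 February 2026, lies within the daylight-saving period (12 October 2025 – 23 March 2026), so Varur Isles is on daylight time, UTC+05:00.
05:45 UTC + 5h = 10:45 Varur Isles.

10:45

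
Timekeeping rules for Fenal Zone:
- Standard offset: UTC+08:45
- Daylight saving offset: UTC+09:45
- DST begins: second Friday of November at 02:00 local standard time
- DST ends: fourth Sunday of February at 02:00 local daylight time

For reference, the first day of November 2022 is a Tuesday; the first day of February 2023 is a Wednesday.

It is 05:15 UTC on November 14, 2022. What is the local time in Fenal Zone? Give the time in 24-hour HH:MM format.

15:00

1 November 2022 is a Tuesday, so the first Friday is November 4 and the second is November 11.
1 February 2023 is a Wednesday, so the first Sunday is February 5 and the fourth is February 26.
At the standard offset (UTC+08:45), 05:15 UTC + 8h45m = 14:00 Fenal Zone standard time.
The standard-time date in Fenal Zone, November 14, 2022, falls between 11 November 2022 and 26 February 2023, so daylight saving is in effect and Fenal Zone is at UTC+09:45.
05:15 UTC + 9h45m = 15:00 local.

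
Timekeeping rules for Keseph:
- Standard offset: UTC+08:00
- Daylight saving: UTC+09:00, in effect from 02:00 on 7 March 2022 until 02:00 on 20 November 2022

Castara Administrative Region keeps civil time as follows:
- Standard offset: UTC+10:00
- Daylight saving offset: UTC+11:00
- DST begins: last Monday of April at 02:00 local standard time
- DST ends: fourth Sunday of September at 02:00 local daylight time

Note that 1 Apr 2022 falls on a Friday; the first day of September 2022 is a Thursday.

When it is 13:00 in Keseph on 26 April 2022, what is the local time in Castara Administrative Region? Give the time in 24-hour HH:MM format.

15:00

26 April 2022 lies within the daylight-saving period (7 March – 20 November), so Keseph is on daylight time, UTC+09:00.
13:00 Keseph − 9h = 04:00 UTC.
1 April 2022 is a Friday, so Mondays fall on 4, 11, 18, 25; the last is April 25.
1 September 2022 is a Thursday, so the first Sunday is September 4 and the fourth is September 25.
At the standard offset (UTC+10:00), 04:00 UTC + 10h = 14:00 Castara Administrative Region standard time.
The standard-time date in Castara Administrative Region, 26 April 2022, falls between 25 April and 25 September, so daylight saving is in effect and Castara Administrative Region is at UTC+11:00.
04:00 UTC + 11h = 15:00 Castara Administrative Region.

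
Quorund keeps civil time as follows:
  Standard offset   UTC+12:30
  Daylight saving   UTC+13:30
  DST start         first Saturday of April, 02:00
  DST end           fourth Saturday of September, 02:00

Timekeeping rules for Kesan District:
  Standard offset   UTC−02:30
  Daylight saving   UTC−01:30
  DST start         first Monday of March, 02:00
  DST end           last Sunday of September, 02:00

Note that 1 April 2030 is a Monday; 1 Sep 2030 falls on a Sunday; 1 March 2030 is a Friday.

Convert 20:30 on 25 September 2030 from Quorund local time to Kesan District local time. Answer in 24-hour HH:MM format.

05:30

1 April 2030 is a Monday, so the first Saturday is April 6.
1 September 2030 is a Sunday, so the first Saturday is September 7 and the fourth is September 28.
Daylight saving runs 6 April – 28 September; 25 September 2030 is inside that window, so Quorund is at UTC+13:30.
20:30 Quorund − 13h30m = 07:00 UTC.
1 March 2030 is a Friday, so the first Monday is March 4.
1 September 2030 is a Sunday, so Sundays fall on 1, 8, 15, 22, 29; the last is September 29.
At the standard offset (UTC−02:30), 07:00 UTC − 2h30m = 04:30 Kesan District standard time.
The standard-time date in Kesan District, 25 September 2030, lies within the daylight-saving period (4 March – 29 September), so Kesan District is on daylight time, UTC−01:30.
07:00 UTC − 1h30m = 05:30 Kesan District.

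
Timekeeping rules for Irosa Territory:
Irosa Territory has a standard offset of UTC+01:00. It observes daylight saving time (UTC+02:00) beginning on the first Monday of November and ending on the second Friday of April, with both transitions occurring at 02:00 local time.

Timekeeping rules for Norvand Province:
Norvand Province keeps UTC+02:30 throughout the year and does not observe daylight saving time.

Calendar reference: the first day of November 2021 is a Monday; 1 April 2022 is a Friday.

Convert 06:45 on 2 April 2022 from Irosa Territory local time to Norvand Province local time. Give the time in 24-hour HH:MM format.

07:15

1 November 2021 is a Monday, so the first Monday is November 1.
1 April 2022 is a Friday, so the first Friday is April 1 and the second is April 8.
2 April 2022 lies within the daylight-saving period (1 November 2021 – 8 April 2022), so Irosa Territory is on daylight time, UTC+02:00.
06:45 Irosa Territory − 2h = 04:45 UTC.
Norvand Province stays on UTC+02:30 all year.
04:45 UTC + 2h30m = 07:15 Norvand Province.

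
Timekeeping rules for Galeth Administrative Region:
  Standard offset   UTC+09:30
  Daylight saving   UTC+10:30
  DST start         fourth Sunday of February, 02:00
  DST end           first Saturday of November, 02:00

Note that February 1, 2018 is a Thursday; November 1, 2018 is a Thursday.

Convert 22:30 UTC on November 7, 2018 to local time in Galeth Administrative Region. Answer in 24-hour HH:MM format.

08:00

1 February 2018 is a Thursday, so the first Sunday is February 4 and the fourth is February 25.
1 November 2018 is a Thursday, so the first Saturday is November 3.
At the standard offset (UTC+09:30), 22:30 UTC + 9h30m = 08:00 Galeth Administrative Region standard time (rolling into the next day, 8 November 2018).
Daylight saving runs 25 February – 3 November; the standard-time date in Galeth Administrative Region, November 8, 2018, is outside that window, so Galeth Administrative Region is on standard time at UTC+09:30.
22:30 UTC + 9h30m = 08:00 local (rolling into the next day, 8 November 2018).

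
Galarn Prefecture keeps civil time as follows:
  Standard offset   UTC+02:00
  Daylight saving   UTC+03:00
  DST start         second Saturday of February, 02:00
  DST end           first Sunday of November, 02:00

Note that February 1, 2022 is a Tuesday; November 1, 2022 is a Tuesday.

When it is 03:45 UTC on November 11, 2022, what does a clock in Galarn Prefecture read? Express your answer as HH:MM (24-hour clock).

1 February 2022 is a Tuesday, so the first Saturday is February 5 and the second is February 12.
1 November 2022 is a Tuesday, so the first Sunday is November 6.
At the standard offset (UTC+02:00), 03:45 UTC + 2h = 05:45 Galarn Prefecture standard time.
Daylight saving runs 12 February – 6 November; the standard-time date in Galarn Prefecture, November 11, 2022, is outside that window, so Galarn Prefecture is on standard time at UTC+02:00.
03:45 UTC + 2h = 05:45 local.

05:45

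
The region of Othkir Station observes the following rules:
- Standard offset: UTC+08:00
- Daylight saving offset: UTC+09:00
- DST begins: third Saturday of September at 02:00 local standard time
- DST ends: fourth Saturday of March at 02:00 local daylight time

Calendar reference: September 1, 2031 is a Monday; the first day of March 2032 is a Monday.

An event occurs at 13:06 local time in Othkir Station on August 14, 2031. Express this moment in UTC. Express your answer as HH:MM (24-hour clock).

05:06

1 September 2031 is a Monday, so the first Saturday is September 6 and the third is September 20.
1 March 2032 is a Monday, so the first Saturday is March 6 and the fourth is March 27.
Daylight saving runs 20 September 2031 – 27 March 2032; August 14, 2031 is outside that window, so Othkir Station is on standard time at UTC+08:00.
13:06 local − 8h = 05:06 UTC.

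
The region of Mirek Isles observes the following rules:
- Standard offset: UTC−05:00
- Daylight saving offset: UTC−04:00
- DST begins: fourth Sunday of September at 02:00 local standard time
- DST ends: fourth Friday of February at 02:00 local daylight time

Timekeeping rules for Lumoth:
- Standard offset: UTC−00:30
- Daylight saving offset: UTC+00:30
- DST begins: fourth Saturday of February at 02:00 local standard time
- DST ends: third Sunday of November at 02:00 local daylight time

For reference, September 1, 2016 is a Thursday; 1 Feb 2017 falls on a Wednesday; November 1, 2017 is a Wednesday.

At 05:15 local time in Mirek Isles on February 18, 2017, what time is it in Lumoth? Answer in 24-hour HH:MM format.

1 September 2016 is a Thursday, so the first Sunday is September 4 and the fourth is September 25.
1 February 2017 is a Wednesday, so the first Friday is February 3 and the fourth is February 24.
Daylight saving runs 25 September 2016 – 24 February 2017; February 18, 2017 is inside that window, so Mirek Isles is at UTC−04:00.
05:15 Mirek Isles + 4h = 09:15 UTC.
1 February 2017 is a Wednesday, so the first Saturday is February 4 and the fourth is February 25.
1 November 2017 is a Wednesday, so the first Sunday is November 5 and the third is November 19.
At the standard offset (UTC−00:30), 09:15 UTC − 0h30m = 08:45 Lumoth standard time.
The standard-time date in Lumoth, February 18, 2017, is outside the daylight-saving period (25 February – 19 November), so Lumoth is on standard time, UTC−00:30.
09:15 UTC − 0h30m = 08:45 Lumoth.

08:45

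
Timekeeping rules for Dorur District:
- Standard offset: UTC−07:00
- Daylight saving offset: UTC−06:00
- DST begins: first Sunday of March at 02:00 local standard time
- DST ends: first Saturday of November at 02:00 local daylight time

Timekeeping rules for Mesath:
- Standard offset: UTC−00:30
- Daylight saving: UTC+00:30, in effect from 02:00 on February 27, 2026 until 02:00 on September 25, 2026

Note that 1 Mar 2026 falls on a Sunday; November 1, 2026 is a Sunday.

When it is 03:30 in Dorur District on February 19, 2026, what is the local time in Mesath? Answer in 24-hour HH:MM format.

10:00

1 March 2026 is a Sunday, so the first Sunday is March 1.
1 November 2026 is a Sunday, so the first Saturday is November 7.
February 19, 2026 is outside the daylight-saving period (1 March – 7 November), so Dorur District is on standard time, UTC−07:00.
03:30 Dorur District + 7h = 10:30 UTC.
At the standard offset (UTC−00:30), 10:30 UTC − 0h30m = 10:00 Mesath standard time.
The standard-time date in Mesath, February 19, 2026, does not fall between 27 February and 25 September, so daylight saving is not in effect and Mesath is at UTC−00:30.
10:30 UTC − 0h30m = 10:00 Mesath.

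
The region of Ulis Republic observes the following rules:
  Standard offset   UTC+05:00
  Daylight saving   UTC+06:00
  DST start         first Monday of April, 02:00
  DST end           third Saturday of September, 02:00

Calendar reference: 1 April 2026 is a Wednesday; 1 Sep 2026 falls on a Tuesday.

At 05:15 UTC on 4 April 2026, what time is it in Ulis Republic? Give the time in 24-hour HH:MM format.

10:15

1 April 2026 is a Wednesday, so the first Monday is April 6.
1 September 2026 is a Tuesday, so the first Saturday is September 5 and the third is September 19.
At the standard offset (UTC+05:00), 05:15 UTC + 5h = 10:15 Ulis Republic standard time.
Daylight saving runs 6 April – 19 September; the standard-time date in Ulis Republic, 4 April 2026, is outside that window, so Ulis Republic is on standard time at UTC+05:00.
05:15 UTC + 5h = 10:15 local.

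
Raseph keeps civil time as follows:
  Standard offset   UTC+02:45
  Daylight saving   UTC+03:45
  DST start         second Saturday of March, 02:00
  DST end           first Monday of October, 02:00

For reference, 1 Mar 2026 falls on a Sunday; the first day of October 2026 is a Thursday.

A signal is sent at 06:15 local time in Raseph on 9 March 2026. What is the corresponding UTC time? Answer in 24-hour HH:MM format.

03:30

1 March 2026 is a Sunday, so the first Saturday is March 7 and the second is March 14.
1 October 2026 is a Thursday, so the first Monday is October 5.
9 March 2026 does not fall between 14 March and 5 October, so daylight saving is not in effect and Raseph is at UTC+02:45.
06:15 local − 2h45m = 03:30 UTC.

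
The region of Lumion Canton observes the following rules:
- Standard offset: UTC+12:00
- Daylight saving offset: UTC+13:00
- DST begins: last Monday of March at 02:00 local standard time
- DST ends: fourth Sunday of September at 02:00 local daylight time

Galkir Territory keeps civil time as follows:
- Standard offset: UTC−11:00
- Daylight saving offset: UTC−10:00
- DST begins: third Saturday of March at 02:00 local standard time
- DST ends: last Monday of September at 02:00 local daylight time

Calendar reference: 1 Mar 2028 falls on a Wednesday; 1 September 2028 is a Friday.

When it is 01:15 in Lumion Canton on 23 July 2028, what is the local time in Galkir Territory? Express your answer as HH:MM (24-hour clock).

02:15

1 March 2028 is a Wednesday, so Mondays fall on 6, 13, 20, 27; the last is March 27.
1 September 2028 is a Friday, so the first Sunday is September 3 and the fourth is September 24.
Daylight saving runs 27 March – 24 September; 23 July 2028 is inside that window, so Lumion Canton is at UTC+13:00.
01:15 Lumion Canton − 13h = 12:15 UTC (rolling into the previous day, 22 July 2028).
1 March 2028 is a Wednesday, so the first Saturday is March 4 and the third is March 18.
1 September 2028 is a Friday, so Mondays fall on 4, 11, 18, 25; the last is September 25.
At the standard offset (UTC−11:00), 12:15 UTC − 11h = 01:15 Galkir Territory standard time.
Daylight saving runs 18 March – 25 September; the standard-time date in Galkir Territory, 22 July 2028, is inside that window, so Galkir Territory is at UTC−10:00.
12:15 UTC − 10h = 02:15 Galkir Territory.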